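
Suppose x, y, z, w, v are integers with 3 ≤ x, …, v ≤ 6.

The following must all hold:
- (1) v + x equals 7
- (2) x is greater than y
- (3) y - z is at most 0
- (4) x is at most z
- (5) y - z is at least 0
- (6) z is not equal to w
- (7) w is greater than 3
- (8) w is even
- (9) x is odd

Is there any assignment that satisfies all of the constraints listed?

Unsatisfiable

Constraints 2, 4, and 5 give x ≤ z, z ≤ y, y < x. Chaining: x ≤ z ≤ y < x, which forces x < x — impossible.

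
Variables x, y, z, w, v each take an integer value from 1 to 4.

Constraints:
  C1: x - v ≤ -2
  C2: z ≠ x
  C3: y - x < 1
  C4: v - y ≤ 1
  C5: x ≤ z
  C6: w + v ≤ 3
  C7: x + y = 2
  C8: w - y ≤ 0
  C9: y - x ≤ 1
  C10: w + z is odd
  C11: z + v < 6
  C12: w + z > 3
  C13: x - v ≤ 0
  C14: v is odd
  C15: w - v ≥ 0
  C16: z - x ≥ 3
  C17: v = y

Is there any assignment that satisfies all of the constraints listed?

Constraints 1, 8, 9, and 15 give v − x ≥ 2, x − y ≥ -1, y − w ≥ 0, w − v ≥ 0.
Adding all 4 inequalities: the left sides telescope to 0, and the right sides sum to 2 + (-1) + 0 + 0 = 1. So 0 ≥ 1, which is false.

Unsatisfiable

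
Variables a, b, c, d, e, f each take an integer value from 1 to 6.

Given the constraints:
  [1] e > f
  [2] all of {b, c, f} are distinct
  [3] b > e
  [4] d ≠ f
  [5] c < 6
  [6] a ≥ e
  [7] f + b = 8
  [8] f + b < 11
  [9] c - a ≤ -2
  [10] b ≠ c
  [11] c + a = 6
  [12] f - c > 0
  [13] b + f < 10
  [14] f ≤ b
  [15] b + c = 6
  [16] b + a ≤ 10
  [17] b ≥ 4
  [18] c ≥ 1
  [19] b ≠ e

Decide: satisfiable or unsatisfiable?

Satisfiable

Setting (a, b, c, d, e, f) = (5, 5, 1, 5, 4, 3) satisfies everything: constraint 7: f + b = 8; constraint 8: f + b = 8; constraint 9: c - a = -4, and the others follow.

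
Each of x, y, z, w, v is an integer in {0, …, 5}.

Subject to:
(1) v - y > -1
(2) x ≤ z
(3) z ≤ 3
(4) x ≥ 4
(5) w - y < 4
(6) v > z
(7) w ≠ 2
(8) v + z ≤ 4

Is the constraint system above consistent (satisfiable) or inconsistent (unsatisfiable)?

Unsatisfiable

From constraint 4: x ≥ 4. From constraints 2 and 3: x ≤ z and z ≤ 3, so x ≤ 3. But 3 < 4, so no value of x works.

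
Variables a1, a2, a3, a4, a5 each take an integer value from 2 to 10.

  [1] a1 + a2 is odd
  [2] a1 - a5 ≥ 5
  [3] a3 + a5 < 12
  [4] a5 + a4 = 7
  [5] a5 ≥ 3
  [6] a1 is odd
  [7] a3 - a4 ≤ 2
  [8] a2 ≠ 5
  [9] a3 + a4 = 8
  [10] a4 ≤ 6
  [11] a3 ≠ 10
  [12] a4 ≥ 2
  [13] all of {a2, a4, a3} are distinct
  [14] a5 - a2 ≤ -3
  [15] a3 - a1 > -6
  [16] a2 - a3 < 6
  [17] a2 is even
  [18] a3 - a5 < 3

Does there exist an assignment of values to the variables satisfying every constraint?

Satisfiable

The assignment a1 = 9, a2 = 10, a3 = 5, a4 = 3, a5 = 4 works:
  constraint 2 holds since a1 - a5 = 5.
  constraint 3 holds since a3 + a5 = 9.
The rest check out directly.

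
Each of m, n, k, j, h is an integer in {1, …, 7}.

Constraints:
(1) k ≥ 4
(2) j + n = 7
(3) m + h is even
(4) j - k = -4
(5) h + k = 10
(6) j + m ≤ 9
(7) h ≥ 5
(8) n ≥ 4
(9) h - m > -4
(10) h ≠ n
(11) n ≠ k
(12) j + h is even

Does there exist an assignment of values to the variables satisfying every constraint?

Setting (m, n, k, j, h) = (7, 6, 5, 1, 5) satisfies everything: constraint 2: j + n = 7; constraint 4: j - k = -4, and the others follow.

Satisfiable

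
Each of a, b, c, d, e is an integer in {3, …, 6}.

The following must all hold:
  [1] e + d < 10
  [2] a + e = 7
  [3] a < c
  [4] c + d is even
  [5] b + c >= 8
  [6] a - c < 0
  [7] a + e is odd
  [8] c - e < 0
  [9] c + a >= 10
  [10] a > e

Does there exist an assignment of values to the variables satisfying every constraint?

Constraints 3, 8, and 10 give c < e, e < a, a < c. Chaining: c < e < a < c, which forces c < c — impossible.

Unsatisfiable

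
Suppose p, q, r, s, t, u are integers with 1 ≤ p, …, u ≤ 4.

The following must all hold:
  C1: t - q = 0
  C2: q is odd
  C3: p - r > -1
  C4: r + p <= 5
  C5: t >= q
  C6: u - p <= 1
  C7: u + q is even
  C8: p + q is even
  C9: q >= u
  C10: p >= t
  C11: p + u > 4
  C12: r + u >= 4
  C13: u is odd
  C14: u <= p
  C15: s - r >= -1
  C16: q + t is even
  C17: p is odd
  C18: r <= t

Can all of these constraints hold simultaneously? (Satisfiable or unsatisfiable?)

Satisfiable

Take p = 3, q = 3, r = 2, s = 2, t = 3, u = 3. Then constraint 1: t - q = 0; constraint 3: p - r = 1; constraint 4: r + p = 5, and every other listed constraint is also met.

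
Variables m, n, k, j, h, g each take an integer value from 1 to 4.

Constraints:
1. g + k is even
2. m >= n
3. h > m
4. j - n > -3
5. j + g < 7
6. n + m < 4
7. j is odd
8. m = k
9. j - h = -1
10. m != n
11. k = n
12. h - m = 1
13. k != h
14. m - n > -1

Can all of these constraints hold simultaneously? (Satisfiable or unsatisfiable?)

Unsatisfiable

From constraints 8 and 11, m = k = n, so m = n. But constraint 10 says m ≠ n. Contradiction.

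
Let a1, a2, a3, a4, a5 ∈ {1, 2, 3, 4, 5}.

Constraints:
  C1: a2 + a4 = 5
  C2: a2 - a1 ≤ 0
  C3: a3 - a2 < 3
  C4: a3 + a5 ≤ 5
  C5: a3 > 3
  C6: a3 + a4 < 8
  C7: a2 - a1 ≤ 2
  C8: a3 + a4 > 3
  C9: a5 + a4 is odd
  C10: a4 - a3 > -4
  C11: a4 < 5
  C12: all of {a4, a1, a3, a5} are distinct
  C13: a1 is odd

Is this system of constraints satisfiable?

The assignment a1 = 3, a2 = 3, a3 = 4, a4 = 2, a5 = 1 works:
  constraint 1 holds since a2 + a4 = 5.
  constraint 2 holds since a2 - a1 = 0.
The rest check out directly.

Satisfiable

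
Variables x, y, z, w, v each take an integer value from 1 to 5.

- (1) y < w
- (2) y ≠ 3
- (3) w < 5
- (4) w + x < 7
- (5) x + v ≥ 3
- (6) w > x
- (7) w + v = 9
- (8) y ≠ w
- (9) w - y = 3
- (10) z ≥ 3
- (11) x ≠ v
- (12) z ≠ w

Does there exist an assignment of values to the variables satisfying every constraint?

Satisfiable

Take x = 1, y = 1, z = 5, w = 4, v = 5. Then constraint 4: w + x = 5; constraint 5: x + v = 6, and every other listed constraint is also met.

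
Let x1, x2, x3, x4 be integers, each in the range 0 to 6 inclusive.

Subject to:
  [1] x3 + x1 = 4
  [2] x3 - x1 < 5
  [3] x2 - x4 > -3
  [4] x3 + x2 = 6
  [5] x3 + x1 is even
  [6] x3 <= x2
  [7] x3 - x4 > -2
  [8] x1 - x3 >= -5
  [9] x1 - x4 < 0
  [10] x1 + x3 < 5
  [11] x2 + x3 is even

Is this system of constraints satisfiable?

Take x1 = 1, x2 = 3, x3 = 3, x4 = 3. Then constraint 1: x3 + x1 = 4; constraint 2: x3 - x1 = 2; constraint 3: x2 - x4 = 0, and every other listed constraint is also met.

Satisfiable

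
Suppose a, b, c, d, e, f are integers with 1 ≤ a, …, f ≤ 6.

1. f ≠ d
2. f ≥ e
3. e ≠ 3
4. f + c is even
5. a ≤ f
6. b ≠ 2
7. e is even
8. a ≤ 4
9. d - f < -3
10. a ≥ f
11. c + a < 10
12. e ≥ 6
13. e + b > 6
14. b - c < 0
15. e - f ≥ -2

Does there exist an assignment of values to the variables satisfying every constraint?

Unsatisfiable

From constraints 2 and 12: f ≥ e and e ≥ 6, so f ≥ 6. From constraints 8 and 10: f ≤ a and a ≤ 4, so f ≤ 4. But 4 < 6, so no value of f works.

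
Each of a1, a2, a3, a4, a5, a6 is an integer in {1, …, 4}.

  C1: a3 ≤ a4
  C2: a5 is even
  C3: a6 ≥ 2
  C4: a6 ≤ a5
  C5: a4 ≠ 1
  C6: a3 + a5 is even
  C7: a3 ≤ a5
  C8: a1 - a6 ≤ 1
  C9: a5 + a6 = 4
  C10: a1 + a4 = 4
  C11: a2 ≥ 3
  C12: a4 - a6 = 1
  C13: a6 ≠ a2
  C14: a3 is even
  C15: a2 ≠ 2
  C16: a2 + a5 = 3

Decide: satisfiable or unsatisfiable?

Unsatisfiable

From constraint 11: a2 ≥ 3. From constraints 3 and 4: a5 ≥ a6 ≥ 2. Hence a2 + a5 ≥ 5. But constraint 16 requires a2 + a5 = 3, and 3 < 5. Contradiction.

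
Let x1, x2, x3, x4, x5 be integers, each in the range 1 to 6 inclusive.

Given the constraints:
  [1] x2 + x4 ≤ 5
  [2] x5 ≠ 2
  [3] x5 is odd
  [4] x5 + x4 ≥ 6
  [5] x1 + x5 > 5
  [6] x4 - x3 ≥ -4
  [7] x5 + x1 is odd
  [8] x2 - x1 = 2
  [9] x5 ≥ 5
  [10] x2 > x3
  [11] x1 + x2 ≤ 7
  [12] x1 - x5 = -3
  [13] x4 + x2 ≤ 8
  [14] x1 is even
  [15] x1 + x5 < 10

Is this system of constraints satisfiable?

Satisfiable

Try x1 = 2, x2 = 4, x3 = 2, x4 = 1, x5 = 5.
Check constraint 1: x2 + x4 = 5; constraint 4: x5 + x4 = 6. The remaining constraints are straightforward to verify.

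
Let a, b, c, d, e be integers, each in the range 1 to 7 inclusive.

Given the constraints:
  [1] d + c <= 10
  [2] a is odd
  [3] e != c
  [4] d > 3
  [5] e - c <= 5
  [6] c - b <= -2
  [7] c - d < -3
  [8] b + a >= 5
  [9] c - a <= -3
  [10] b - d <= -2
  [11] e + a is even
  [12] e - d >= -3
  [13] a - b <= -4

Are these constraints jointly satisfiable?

Constraints 5, 9, 10, 12, and 13 give e − d ≥ -3, d − b ≥ 2, b − a ≥ 4, a − c ≥ 3, c − e ≥ -5.
Adding all 5 inequalities: the left sides telescope to 0, and the right sides sum to (-3) + 2 + 4 + 3 + (-5) = 1. So 0 ≥ 1, which is false.

Unsatisfiable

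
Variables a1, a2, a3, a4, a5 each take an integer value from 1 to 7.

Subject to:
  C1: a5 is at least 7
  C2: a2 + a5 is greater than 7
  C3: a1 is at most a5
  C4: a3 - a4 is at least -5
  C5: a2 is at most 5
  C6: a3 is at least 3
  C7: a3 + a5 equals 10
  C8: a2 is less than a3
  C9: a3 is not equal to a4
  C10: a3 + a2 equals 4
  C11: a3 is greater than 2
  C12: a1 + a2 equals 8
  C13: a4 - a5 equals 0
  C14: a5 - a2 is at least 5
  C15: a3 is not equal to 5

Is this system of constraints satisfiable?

The assignment a1 = 7, a2 = 1, a3 = 3, a4 = 7, a5 = 7 works:
  constraint 2 holds since a2 + a5 = 8.
  constraint 4 holds since a3 - a4 = -4.
  constraint 7 holds since a3 + a5 = 10.
The rest check out directly.

Satisfiable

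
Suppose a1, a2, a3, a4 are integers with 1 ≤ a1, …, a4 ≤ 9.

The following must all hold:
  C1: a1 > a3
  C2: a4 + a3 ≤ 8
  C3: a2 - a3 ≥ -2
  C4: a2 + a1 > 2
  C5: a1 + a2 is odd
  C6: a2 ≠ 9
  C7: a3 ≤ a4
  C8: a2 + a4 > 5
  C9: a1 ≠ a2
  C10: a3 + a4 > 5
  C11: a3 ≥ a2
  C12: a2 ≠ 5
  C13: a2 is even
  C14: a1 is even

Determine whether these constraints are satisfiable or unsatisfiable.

Constraint 14 makes a1 even and constraint 13 makes a2 even, so a1 + a2 must be even. Constraint 5 says a1 + a2 is odd — contradiction.

Unsatisfiable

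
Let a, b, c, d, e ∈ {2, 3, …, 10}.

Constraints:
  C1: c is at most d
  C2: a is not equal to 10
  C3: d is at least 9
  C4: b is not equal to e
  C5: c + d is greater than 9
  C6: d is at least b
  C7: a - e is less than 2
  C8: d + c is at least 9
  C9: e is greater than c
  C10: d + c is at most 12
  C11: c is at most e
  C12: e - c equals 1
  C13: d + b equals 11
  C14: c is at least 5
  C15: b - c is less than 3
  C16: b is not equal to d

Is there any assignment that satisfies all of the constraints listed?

Unsatisfiable

From constraint 3: d ≥ 9. From constraint 14: c ≥ 5. Hence d + c ≥ 14. But constraint 10 requires d + c ≤ 12, and 12 < 14. Contradiction.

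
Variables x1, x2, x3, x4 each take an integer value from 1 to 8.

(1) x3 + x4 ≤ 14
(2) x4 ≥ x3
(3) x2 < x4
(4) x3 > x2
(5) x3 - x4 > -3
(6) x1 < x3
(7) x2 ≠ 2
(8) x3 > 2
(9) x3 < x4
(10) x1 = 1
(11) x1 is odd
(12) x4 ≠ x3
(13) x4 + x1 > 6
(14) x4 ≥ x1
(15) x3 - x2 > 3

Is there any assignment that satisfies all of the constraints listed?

Satisfiable

Try x1 = 1, x2 = 1, x3 = 5, x4 = 7.
Check constraint 1: x3 + x4 = 12; constraint 5: x3 - x4 = -2; constraint 13: x4 + x1 = 8. The remaining constraints are straightforward to verify.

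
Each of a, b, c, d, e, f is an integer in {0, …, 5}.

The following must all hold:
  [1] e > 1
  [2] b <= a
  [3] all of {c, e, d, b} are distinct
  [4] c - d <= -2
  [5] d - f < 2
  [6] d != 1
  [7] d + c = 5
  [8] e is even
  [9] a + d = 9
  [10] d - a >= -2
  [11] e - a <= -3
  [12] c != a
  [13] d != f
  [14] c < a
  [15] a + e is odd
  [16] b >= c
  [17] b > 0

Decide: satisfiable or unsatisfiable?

Satisfiable

The assignment a = 5, b = 3, c = 1, d = 4, e = 2, f = 3 works:
  constraint 4 holds since c - d = -3.
  constraint 5 holds since d - f = 1.
  constraint 7 holds since d + c = 5.
The rest check out directly.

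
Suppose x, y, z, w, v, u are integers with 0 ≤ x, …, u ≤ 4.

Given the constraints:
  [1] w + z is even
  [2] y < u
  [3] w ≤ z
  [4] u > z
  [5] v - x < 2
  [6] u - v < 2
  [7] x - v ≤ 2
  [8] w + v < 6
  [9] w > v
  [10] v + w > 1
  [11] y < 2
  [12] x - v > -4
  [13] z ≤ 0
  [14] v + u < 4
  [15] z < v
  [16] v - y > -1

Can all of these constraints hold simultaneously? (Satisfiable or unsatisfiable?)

Unsatisfiable

Constraints 3, 9, and 15 give w ≤ z, z < v, v < w. Chaining: w ≤ z < v < w, which forces w < w — impossible.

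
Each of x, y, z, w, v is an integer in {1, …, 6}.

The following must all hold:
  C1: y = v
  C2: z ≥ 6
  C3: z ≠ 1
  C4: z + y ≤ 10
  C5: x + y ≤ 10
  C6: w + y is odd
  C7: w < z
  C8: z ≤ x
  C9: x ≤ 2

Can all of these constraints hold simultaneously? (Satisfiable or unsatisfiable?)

From constraint 2: z ≥ 6. From constraints 8 and 9: z ≤ x and x ≤ 2, so z ≤ 2. But 2 < 6, so no value of z works.

Unsatisfiable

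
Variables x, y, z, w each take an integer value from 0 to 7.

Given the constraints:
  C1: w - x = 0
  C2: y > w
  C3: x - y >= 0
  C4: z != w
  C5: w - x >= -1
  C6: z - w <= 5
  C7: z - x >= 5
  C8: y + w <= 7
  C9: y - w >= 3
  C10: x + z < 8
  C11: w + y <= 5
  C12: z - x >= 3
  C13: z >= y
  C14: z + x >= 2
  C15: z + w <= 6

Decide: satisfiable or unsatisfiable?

Constraints 3, 6, 9, and 12 give x − y ≥ 0, y − w ≥ 3, w − z ≥ -5, z − x ≥ 3.
Adding all 4 inequalities: the left sides telescope to 0, and the right sides sum to 0 + 3 + (-5) + 3 = 1. So 0 ≥ 1, which is false.

Unsatisfiable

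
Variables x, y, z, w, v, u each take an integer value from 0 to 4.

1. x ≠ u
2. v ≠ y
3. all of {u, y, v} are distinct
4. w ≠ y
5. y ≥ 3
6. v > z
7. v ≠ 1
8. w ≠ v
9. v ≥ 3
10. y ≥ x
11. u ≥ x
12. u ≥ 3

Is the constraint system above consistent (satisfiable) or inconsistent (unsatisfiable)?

Unsatisfiable

Constraints 5, 9, and 12 confine each of u, y, v to the 2 values {3, 4} (the domain already gives each ≤ 4).
Constraint 3 requires all 3 of them to be distinct, but only 2 values are available — impossible by the pigeonhole principle.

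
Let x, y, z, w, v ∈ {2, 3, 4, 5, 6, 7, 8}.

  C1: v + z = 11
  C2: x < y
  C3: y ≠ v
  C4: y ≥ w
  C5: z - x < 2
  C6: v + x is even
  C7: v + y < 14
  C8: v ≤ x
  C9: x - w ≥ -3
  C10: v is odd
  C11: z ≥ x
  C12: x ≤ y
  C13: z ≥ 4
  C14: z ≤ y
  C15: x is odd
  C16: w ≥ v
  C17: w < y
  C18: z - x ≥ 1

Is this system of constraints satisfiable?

Setting (x, y, z, w, v) = (7, 8, 8, 7, 3) satisfies everything: constraint 1: v + z = 11; constraint 5: z - x = 1; constraint 7: v + y = 11, and the others follow.

Satisfiable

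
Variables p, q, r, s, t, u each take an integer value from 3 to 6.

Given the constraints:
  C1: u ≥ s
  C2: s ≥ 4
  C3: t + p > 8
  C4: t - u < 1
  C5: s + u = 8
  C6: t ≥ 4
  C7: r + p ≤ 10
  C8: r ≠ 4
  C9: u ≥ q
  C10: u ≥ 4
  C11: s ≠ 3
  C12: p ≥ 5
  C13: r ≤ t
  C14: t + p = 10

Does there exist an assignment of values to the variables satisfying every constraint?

Satisfiable

Setting (p, q, r, s, t, u) = (6, 3, 3, 4, 4, 4) satisfies everything: constraint 3: t + p = 10; constraint 4: t - u = 0; constraint 5: s + u = 8, and the others follow.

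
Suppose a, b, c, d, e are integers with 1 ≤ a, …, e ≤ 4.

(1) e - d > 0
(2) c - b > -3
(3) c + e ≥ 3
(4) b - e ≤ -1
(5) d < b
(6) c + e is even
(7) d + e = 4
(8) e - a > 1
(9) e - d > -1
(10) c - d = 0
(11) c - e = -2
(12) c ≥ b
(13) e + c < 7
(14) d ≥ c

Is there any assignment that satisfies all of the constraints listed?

Constraints 5, 12, and 14 give c ≤ d, d < b, b ≤ c. Chaining: c ≤ d < b ≤ c, which forces c < c — impossible.

Unsatisfiable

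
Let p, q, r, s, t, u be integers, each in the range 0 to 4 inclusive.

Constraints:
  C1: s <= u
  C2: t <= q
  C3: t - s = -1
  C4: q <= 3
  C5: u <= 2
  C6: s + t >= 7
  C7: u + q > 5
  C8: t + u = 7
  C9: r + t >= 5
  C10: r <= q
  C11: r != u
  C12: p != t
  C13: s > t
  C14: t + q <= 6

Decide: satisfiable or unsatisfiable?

Unsatisfiable

From constraints 1 and 5: s ≤ u ≤ 2. From constraints 2 and 4: t ≤ q ≤ 3. Hence s + t ≤ 5. But constraint 6 requires s + t ≥ 7, and 7 > 5. Contradiction.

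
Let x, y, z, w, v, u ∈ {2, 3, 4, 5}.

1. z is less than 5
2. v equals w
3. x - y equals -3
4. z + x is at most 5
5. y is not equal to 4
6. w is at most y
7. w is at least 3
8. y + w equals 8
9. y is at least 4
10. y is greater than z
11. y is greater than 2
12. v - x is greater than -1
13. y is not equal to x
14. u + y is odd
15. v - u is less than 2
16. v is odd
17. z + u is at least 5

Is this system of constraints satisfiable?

Satisfiable

The assignment x = 2, y = 5, z = 2, w = 3, v = 3, u = 4 works:
  constraint 3 holds since x - y = -3.
  constraint 4 holds since z + x = 4.
The rest check out directly.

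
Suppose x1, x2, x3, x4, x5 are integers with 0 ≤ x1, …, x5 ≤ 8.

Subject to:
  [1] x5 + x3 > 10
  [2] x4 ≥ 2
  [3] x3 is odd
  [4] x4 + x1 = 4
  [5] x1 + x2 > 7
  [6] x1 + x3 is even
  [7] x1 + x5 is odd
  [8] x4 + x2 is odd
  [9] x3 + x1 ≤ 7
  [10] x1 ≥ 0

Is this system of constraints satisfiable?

One satisfying assignment is x1 = 1, x2 = 8, x3 = 3, x4 = 3, x5 = 8.
For the less obvious constraints — constraint 1: x5 + x3 = 11; constraint 4: x4 + x1 = 4; constraint 5: x1 + x2 = 9 — and the others hold by inspection.

Satisfiable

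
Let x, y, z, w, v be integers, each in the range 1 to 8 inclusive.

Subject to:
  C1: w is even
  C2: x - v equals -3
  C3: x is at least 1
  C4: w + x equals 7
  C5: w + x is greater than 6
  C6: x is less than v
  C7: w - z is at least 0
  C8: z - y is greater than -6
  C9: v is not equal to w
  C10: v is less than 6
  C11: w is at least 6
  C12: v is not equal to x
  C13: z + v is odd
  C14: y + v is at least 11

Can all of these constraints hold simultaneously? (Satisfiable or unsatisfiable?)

Take x = 1, y = 7, z = 3, w = 6, v = 4. Then constraint 2: x - v = -3; constraint 4: w + x = 7, and every other listed constraint is also met.

Satisfiable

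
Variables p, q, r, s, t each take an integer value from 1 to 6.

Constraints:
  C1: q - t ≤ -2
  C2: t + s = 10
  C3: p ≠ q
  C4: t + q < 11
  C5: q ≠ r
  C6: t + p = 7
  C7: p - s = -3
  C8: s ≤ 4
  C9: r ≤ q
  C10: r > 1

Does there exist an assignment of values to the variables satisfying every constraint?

Satisfiable

Setting (p, q, r, s, t) = (1, 4, 3, 4, 6) satisfies everything: constraint 1: q - t = -2; constraint 2: t + s = 10, and the others follow.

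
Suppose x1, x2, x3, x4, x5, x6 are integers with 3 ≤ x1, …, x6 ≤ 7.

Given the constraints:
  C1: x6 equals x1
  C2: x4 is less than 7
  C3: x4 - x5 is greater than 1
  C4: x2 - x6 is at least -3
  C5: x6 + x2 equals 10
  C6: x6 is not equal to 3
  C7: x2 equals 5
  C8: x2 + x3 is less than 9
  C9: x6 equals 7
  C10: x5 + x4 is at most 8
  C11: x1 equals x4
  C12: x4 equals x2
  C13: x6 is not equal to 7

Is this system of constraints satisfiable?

Constraint 9 fixes x6 = 7 and constraint 7 fixes x2 = 5. Constraints 1, 11, and 12 give x6 = x1 = x4 = x2, so x6 = x2. But 7 ≠ 5 — contradiction.

Unsatisfiable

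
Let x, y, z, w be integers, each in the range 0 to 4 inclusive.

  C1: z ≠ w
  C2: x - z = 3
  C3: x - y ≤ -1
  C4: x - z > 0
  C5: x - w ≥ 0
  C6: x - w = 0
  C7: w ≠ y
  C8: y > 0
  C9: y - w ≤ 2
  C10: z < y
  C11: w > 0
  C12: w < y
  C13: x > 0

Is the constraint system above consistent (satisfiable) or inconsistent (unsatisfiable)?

Satisfiable

Try x = 3, y = 4, z = 0, w = 3.
Check constraint 2: x - z = 3; constraint 3: x - y = -1; constraint 4: x - z = 3. The remaining constraints are straightforward to verify.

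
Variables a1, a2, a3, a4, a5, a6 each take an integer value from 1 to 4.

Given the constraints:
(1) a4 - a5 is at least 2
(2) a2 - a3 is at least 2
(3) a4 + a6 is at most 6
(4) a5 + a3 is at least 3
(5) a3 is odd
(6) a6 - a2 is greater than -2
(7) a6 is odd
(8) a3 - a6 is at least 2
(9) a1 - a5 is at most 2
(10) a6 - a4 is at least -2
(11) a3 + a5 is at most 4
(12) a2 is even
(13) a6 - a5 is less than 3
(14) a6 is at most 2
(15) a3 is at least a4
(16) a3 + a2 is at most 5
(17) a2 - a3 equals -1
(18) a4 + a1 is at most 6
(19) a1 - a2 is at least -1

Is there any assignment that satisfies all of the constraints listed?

Constraints 1, 2, 8, 9, 10, and 19 give a5 − a1 ≥ -2, a1 − a2 ≥ -1, a2 − a3 ≥ 2, a3 − a6 ≥ 2, a6 − a4 ≥ -2, a4 − a5 ≥ 2.
Adding all 6 inequalities: the left sides telescope to 0, and the right sides sum to (-2) + (-1) + 2 + 2 + (-2) + 2 = 1. So 0 ≥ 1, which is false.

Unsatisfiable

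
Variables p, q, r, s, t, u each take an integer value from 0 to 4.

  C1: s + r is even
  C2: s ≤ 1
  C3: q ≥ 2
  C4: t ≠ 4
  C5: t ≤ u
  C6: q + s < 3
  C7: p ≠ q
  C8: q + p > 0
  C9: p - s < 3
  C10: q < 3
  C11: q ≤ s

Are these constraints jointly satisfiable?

From constraints 3 and 11: s ≥ q and q ≥ 2, so s ≥ 2. From constraint 2: s ≤ 1. But 1 < 2, so no value of s works.

Unsatisfiable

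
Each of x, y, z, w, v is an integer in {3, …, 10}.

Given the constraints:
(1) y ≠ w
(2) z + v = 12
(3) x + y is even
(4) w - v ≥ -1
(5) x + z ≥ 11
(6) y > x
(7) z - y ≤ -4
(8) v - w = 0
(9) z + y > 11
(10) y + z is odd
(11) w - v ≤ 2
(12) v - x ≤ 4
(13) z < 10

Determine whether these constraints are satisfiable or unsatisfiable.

Try x = 8, y = 10, z = 3, w = 9, v = 9.
Check constraint 2: z + v = 12; constraint 4: w - v = 0; constraint 5: x + z = 11. The remaining constraints are straightforward to verify.

Satisfiable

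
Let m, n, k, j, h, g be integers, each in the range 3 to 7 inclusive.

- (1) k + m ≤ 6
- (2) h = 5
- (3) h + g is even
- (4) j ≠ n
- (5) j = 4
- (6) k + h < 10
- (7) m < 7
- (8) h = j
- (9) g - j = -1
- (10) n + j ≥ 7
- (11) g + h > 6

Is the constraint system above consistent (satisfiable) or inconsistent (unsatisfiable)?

Constraint 2 fixes h = 5 and constraint 5 fixes j = 4, but constraint 8 requires h = j. Since 5 ≠ 4, contradiction.

Unsatisfiable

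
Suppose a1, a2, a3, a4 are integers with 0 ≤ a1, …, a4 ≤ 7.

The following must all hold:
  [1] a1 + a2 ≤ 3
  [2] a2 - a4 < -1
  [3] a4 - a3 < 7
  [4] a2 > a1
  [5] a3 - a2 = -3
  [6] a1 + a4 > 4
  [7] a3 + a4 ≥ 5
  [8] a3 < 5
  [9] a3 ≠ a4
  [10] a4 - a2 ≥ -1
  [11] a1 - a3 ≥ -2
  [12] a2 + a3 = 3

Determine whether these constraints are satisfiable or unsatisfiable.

Satisfiable

Setting (a1, a2, a3, a4) = (0, 3, 0, 5) satisfies everything: constraint 1: a1 + a2 = 3; constraint 2: a2 - a4 = -2, and the others follow.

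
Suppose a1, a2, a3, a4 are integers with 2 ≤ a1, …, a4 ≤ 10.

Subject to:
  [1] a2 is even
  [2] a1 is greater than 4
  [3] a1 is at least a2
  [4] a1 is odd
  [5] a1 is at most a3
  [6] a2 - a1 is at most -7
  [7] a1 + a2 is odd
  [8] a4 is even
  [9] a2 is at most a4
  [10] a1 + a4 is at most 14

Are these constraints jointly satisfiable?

Satisfiable

The assignment a1 = 9, a2 = 2, a3 = 10, a4 = 2 works:
  constraint 6 holds since a2 - a1 = -7.
  constraint 10 holds since a1 + a4 = 11.
The rest check out directly.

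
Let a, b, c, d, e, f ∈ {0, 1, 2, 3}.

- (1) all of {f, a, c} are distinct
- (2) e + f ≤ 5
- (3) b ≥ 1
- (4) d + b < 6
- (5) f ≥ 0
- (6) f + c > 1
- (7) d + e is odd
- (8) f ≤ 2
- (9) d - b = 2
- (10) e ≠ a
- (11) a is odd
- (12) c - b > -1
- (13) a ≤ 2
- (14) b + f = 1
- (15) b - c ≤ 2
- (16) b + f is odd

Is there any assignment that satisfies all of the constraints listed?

Try a = 1, b = 1, c = 2, d = 3, e = 2, f = 0.
Check constraint 2: e + f = 2; constraint 4: d + b = 4; constraint 6: f + c = 2. The remaining constraints are straightforward to verify.

Satisfiable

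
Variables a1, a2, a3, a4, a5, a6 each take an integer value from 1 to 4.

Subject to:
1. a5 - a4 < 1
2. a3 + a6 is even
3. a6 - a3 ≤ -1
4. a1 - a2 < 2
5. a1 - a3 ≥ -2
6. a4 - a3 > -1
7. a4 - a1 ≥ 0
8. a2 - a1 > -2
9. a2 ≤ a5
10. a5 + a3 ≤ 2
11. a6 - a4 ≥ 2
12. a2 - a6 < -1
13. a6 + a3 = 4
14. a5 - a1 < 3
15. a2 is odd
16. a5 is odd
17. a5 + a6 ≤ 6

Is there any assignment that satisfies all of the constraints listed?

Constraints 3, 5, 7, and 11 give a4 − a1 ≥ 0, a1 − a3 ≥ -2, a3 − a6 ≥ 1, a6 − a4 ≥ 2.
Adding all 4 inequalities: the left sides telescope to 0, and the right sides sum to 0 + (-2) + 1 + 2 = 1. So 0 ≥ 1, which is false.

Unsatisfiable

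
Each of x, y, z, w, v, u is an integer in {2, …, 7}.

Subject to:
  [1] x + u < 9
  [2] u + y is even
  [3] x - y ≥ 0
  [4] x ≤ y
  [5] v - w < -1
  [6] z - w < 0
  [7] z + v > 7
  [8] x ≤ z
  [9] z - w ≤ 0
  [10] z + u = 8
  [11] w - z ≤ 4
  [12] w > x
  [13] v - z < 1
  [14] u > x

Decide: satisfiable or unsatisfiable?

Try x = 2, y = 2, z = 4, w = 7, v = 4, u = 4.
Check constraint 1: x + u = 6; constraint 3: x - y = 0. The remaining constraints are straightforward to verify.

Satisfiable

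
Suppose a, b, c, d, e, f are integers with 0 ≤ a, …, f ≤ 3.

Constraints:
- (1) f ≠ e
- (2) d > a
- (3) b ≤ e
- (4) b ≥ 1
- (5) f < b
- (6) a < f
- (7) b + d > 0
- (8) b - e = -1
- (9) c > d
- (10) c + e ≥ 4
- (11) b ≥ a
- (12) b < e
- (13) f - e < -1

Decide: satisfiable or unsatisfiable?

Take a = 0, b = 2, c = 2, d = 1, e = 3, f = 1. Then constraint 7: b + d = 3; constraint 8: b - e = -1; constraint 10: c + e = 5, and every other listed constraint is also met.

Satisfiable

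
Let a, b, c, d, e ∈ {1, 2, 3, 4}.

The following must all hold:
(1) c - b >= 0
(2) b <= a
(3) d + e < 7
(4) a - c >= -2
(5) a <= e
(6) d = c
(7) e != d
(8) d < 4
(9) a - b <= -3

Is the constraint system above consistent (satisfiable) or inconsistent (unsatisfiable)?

Unsatisfiable

Constraints 1, 4, and 9 give a − c ≥ -2, c − b ≥ 0, b − a ≥ 3.
Adding all 3 inequalities: the left sides telescope to 0, and the right sides sum to (-2) + 0 + 3 = 1. So 0 ≥ 1, which is false.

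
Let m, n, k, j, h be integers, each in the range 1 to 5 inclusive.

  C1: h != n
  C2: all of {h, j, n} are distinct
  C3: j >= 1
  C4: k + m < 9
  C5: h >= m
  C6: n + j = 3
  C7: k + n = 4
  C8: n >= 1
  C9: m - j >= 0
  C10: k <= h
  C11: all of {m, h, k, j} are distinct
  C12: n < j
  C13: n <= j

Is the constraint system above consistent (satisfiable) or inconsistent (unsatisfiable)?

Satisfiable

The assignment m = 4, n = 1, k = 3, j = 2, h = 5 works:
  constraint 4 holds since k + m = 7.
  constraint 6 holds since n + j = 3.
  constraint 7 holds since k + n = 4.
The rest check out directly.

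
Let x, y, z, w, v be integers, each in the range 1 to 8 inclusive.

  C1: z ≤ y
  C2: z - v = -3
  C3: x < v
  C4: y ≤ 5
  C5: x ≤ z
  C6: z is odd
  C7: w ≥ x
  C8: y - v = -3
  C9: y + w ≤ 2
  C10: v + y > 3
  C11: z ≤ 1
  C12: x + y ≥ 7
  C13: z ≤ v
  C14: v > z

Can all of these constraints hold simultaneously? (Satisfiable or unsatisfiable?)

From constraints 5 and 11: x ≤ z ≤ 1. From constraint 4: y ≤ 5. Hence x + y ≤ 6. But constraint 12 requires x + y ≥ 7, and 7 > 6. Contradiction.

Unsatisfiable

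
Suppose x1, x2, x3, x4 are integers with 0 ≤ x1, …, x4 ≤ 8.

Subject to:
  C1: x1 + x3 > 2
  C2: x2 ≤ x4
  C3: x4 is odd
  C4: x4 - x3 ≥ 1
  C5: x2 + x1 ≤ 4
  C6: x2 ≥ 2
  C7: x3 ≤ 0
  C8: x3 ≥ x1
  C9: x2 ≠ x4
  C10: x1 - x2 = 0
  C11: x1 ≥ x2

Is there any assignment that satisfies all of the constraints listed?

Unsatisfiable

From constraints 6 and 11: x1 ≥ x2 and x2 ≥ 2, so x1 ≥ 2. From constraints 7 and 8: x1 ≤ x3 and x3 ≤ 0, so x1 ≤ 0. But 0 < 2, so no value of x1 works.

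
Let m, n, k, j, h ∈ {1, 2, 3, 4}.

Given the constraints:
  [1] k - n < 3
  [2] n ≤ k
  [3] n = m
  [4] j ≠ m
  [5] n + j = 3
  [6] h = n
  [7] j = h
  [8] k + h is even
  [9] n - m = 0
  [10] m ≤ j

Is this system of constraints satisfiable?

Unsatisfiable

From constraints 3, 6, and 7, j = h = n = m, so j = m. But constraint 4 says j ≠ m. Contradiction.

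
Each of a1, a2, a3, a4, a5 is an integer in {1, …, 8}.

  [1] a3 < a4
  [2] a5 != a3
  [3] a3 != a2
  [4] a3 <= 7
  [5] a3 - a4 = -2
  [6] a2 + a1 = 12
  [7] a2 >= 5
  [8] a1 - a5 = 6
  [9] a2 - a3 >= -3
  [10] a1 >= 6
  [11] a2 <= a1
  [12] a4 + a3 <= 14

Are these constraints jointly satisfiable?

Satisfiable

Setting (a1, a2, a3, a4, a5) = (7, 5, 6, 8, 1) satisfies everything: constraint 5: a3 - a4 = -2; constraint 6: a2 + a1 = 12, and the others follow.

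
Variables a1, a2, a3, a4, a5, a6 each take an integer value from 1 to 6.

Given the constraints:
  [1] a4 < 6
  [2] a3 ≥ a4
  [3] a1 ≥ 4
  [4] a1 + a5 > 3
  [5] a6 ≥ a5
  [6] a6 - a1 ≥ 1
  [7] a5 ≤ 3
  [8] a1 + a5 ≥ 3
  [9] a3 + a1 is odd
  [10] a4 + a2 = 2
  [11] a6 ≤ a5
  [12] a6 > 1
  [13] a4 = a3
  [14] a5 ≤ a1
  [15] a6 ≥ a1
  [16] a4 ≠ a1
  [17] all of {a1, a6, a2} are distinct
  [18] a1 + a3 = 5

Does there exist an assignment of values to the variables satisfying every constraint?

Unsatisfiable

From constraints 3 and 15: a6 ≥ a1 and a1 ≥ 4, so a6 ≥ 4. From constraints 7 and 11: a6 ≤ a5 and a5 ≤ 3, so a6 ≤ 3. But 3 < 4, so no value of a6 works.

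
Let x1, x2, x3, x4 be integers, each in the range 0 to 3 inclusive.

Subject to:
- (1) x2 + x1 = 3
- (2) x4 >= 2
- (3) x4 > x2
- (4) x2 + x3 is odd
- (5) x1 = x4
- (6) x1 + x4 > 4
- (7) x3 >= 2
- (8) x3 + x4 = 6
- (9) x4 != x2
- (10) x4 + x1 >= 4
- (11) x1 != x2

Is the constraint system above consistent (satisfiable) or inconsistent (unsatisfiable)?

Satisfiable

Try x1 = 3, x2 = 0, x3 = 3, x4 = 3.
Check constraint 1: x2 + x1 = 3; constraint 6: x1 + x4 = 6; constraint 8: x3 + x4 = 6. The remaining constraints are straightforward to verify.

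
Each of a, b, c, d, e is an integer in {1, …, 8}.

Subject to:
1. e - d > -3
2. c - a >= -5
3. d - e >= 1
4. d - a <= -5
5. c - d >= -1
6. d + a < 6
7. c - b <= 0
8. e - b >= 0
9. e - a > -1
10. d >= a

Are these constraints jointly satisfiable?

Unsatisfiable

Constraints 2, 3, 4, 7, and 8 give a − d ≥ 5, d − e ≥ 1, e − b ≥ 0, b − c ≥ 0, c − a ≥ -5.
Adding all 5 inequalities: the left sides telescope to 0, and the right sides sum to 5 + 1 + 0 + 0 + (-5) = 1. So 0 ≥ 1, which is false.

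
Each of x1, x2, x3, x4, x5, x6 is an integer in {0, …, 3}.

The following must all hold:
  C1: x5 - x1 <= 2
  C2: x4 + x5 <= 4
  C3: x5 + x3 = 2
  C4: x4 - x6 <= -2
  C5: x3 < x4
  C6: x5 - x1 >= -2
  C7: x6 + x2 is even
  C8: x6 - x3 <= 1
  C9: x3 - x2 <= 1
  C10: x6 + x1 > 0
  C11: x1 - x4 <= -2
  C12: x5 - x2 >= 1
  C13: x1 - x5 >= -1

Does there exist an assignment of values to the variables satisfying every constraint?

Constraints 4, 8, 9, 11, 12, and 13 give x1 − x5 ≥ -1, x5 − x2 ≥ 1, x2 − x3 ≥ -1, x3 − x6 ≥ -1, x6 − x4 ≥ 2, x4 − x1 ≥ 2.
Adding all 6 inequalities: the left sides telescope to 0, and the right sides sum to (-1) + 1 + (-1) + (-1) + 2 + 2 = 2. So 0 ≥ 2, which is false.

Unsatisfiable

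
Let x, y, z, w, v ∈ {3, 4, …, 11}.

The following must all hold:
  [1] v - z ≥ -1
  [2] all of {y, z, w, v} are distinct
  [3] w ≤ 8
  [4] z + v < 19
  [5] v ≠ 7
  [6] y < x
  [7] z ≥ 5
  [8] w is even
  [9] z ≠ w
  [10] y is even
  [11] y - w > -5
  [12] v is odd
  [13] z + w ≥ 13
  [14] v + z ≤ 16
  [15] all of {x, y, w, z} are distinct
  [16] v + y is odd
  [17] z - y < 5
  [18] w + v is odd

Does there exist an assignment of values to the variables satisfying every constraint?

Satisfiable

Take x = 10, y = 4, z = 7, w = 6, v = 9. Then constraint 1: v - z = 2; constraint 4: z + v = 16, and every other listed constraint is also met.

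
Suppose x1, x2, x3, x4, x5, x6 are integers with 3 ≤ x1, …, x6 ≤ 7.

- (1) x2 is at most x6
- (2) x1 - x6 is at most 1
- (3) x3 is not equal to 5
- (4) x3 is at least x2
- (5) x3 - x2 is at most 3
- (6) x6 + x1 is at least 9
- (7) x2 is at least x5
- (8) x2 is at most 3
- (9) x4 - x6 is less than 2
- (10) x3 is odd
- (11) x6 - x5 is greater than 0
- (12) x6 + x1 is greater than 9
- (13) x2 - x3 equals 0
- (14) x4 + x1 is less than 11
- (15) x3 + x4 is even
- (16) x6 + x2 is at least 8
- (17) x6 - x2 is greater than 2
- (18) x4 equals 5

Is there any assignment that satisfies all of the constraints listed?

Satisfiable

One satisfying assignment is x1 = 5, x2 = 3, x3 = 3, x4 = 5, x5 = 3, x6 = 6.
For the less obvious constraints — constraint 2: x1 - x6 = -1; constraint 5: x3 - x2 = 0 — and the others hold by inspection.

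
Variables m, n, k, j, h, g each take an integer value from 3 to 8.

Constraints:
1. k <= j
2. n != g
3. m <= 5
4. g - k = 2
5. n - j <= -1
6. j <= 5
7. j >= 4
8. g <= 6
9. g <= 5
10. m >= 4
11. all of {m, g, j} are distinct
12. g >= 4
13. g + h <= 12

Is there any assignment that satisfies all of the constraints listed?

Constraints 3, 6, 7, 9, 10, and 12 confine each of m, g, j to the 2 values {4, 5}.
Constraint 11 requires all 3 of them to be distinct, but only 2 values are available — impossible by the pigeonhole principle.

Unsatisfiable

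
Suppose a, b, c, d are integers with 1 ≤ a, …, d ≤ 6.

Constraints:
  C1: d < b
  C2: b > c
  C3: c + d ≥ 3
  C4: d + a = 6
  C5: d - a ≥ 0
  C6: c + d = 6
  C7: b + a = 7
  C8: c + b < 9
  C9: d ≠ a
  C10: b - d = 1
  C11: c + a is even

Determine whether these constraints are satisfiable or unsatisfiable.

Satisfiable

Try a = 2, b = 5, c = 2, d = 4.
Check constraint 3: c + d = 6; constraint 4: d + a = 6. The remaining constraints are straightforward to verify.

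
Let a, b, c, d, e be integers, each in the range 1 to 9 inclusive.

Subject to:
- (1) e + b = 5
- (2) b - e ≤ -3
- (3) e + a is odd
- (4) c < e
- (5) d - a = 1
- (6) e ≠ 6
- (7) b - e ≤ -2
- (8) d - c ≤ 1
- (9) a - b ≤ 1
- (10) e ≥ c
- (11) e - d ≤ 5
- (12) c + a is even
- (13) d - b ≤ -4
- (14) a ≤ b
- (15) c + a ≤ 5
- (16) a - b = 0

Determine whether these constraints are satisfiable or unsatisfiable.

Constraints 2, 11, and 13 give b − d ≥ 4, d − e ≥ -5, e − b ≥ 3.
Adding all 3 inequalities: the left sides telescope to 0, and the right sides sum to 4 + (-5) + 3 = 2. So 0 ≥ 2, which is false.

Unsatisfiable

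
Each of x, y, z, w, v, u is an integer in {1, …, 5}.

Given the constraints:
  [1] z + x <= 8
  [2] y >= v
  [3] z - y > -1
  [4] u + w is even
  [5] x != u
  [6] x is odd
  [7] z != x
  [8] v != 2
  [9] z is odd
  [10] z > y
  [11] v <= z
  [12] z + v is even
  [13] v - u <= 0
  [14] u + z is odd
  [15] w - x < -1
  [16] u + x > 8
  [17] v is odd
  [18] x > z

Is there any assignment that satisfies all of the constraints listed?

Satisfiable

The assignment x = 5, y = 1, z = 3, w = 2, v = 1, u = 4 works:
  constraint 1 holds since z + x = 8.
  constraint 3 holds since z - y = 2.
  constraint 13 holds since v - u = -3.
The rest check out directly.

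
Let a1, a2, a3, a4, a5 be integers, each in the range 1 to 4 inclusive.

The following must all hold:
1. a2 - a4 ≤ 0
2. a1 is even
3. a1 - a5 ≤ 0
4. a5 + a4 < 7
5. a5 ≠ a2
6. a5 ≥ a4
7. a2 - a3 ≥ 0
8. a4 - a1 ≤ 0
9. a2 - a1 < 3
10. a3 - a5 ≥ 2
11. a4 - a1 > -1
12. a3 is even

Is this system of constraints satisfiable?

Constraints 1, 3, 7, 8, and 10 give a4 − a2 ≥ 0, a2 − a3 ≥ 0, a3 − a5 ≥ 2, a5 − a1 ≥ 0, a1 − a4 ≥ 0.
Adding all 5 inequalities: the left sides telescope to 0, and the right sides sum to 0 + 0 + 2 + 0 + 0 = 2. So 0 ≥ 2, which is false.

Unsatisfiable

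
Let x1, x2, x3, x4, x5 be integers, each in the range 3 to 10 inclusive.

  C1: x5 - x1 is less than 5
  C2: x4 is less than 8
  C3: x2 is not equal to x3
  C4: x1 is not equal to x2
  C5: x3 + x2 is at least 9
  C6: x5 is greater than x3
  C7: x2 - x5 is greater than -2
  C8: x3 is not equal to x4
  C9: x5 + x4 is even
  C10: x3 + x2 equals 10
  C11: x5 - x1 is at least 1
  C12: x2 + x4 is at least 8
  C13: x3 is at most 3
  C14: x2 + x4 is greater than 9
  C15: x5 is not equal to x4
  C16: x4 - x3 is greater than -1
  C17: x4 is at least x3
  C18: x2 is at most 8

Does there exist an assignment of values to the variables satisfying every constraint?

Satisfiable

One satisfying assignment is x1 = 4, x2 = 7, x3 = 3, x4 = 4, x5 = 6.
For the less obvious constraints — constraint 1: x5 - x1 = 2; constraint 5: x3 + x2 = 10; constraint 7: x2 - x5 = 1 — and the others hold by inspection.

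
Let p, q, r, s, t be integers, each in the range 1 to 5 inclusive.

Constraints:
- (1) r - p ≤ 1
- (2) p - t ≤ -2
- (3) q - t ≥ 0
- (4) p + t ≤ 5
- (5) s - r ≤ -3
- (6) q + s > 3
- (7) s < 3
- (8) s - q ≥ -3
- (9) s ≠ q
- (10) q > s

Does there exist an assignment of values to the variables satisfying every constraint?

Constraints 1, 2, 3, 5, and 8 give p − r ≥ -1, r − s ≥ 3, s − q ≥ -3, q − t ≥ 0, t − p ≥ 2.
Adding all 5 inequalities: the left sides telescope to 0, and the right sides sum to (-1) + 3 + (-3) + 0 + 2 = 1. So 0 ≥ 1, which is false.

Unsatisfiable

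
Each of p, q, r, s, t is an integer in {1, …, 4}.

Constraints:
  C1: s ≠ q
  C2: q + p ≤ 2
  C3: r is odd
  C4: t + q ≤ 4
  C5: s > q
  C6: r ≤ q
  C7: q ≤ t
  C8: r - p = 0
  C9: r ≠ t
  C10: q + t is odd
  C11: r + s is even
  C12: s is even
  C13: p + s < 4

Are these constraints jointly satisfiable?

Constraint 3 makes r odd and constraint 12 makes s even, so r + s must be odd. Constraint 11 says r + s is even — contradiction.

Unsatisfiable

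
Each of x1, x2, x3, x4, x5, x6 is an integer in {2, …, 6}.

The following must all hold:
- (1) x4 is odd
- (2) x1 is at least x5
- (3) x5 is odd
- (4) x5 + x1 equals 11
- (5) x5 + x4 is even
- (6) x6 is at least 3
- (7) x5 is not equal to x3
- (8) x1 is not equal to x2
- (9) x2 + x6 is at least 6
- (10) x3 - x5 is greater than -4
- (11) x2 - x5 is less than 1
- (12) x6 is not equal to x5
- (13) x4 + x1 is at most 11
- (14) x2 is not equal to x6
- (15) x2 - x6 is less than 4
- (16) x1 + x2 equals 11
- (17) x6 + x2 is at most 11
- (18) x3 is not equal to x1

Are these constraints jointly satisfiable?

Take x1 = 6, x2 = 5, x3 = 4, x4 = 5, x5 = 5, x6 = 4. Then constraint 4: x5 + x1 = 11; constraint 9: x2 + x6 = 9, and every other listed constraint is also met.

Satisfiable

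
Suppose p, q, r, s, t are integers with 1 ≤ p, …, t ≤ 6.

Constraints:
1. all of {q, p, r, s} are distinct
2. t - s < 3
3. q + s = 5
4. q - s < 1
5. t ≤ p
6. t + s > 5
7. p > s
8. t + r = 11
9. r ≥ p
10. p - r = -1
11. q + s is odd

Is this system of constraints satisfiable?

Satisfiable

Take p = 5, q = 2, r = 6, s = 3, t = 5. Then constraint 2: t - s = 2; constraint 3: q + s = 5, and every other listed constraint is also met.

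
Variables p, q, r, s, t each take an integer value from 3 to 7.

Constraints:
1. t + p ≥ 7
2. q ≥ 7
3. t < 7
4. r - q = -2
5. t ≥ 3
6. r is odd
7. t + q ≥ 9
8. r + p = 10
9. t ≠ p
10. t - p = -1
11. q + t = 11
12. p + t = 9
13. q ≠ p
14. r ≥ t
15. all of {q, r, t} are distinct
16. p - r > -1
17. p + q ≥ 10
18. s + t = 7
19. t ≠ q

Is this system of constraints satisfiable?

Setting (p, q, r, s, t) = (5, 7, 5, 3, 4) satisfies everything: constraint 1: t + p = 9; constraint 4: r - q = -2, and the others follow.

Satisfiable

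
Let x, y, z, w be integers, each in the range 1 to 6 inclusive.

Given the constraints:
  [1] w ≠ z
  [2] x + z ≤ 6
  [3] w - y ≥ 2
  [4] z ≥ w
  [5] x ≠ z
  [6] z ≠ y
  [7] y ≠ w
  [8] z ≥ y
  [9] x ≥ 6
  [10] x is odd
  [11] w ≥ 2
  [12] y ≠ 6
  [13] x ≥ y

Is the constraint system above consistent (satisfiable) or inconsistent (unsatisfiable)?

From constraint 9: x ≥ 6. From constraints 4 and 11: z ≥ w ≥ 2. Hence x + z ≥ 8. But constraint 2 requires x + z ≤ 6, and 6 < 8. Contradiction.

Unsatisfiable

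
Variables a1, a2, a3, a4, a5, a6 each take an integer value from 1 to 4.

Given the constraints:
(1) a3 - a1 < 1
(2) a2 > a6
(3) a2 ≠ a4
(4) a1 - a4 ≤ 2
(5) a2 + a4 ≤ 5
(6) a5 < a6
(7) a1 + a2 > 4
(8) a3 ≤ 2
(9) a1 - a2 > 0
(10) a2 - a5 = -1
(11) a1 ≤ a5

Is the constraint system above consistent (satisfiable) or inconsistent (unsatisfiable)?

Unsatisfiable

Constraints 2, 6, 9, and 11 give a2 < a1, a1 ≤ a5, a5 < a6, a6 < a2. Chaining: a2 < a1 ≤ a5 < a6 < a2, which forces a2 < a2 — impossible.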